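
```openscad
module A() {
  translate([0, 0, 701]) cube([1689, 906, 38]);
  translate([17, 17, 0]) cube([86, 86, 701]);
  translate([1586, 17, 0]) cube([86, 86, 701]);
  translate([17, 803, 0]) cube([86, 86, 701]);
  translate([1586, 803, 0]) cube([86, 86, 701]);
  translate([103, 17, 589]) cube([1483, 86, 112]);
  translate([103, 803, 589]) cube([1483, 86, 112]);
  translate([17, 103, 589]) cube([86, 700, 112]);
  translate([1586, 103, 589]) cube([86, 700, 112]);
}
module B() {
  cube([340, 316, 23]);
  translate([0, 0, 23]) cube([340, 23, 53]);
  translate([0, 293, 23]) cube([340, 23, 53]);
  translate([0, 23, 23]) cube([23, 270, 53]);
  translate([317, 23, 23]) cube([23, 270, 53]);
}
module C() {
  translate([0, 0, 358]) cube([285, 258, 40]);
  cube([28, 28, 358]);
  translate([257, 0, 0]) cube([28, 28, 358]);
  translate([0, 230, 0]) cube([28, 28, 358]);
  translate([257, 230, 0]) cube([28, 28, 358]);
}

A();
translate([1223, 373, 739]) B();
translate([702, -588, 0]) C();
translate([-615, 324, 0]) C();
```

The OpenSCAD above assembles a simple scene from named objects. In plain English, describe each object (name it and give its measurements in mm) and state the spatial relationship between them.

A is a rectangular dining table. The top is 1689×906×38 mm with its upper surface at z = 739 mm. It stands on four 86×86 mm square legs, each inset 17 mm from the nearest pair of top edges, running from the floor to the underside of the top. Four apron rails, 86 mm thick and 112 mm tall, run between adjacent legs with their top edges flush with the underside of the top and their outer faces flush with the legs' outer faces.

B is an open storage box with external size 340×316×76 mm and wall thickness 23 mm (the base is also 23 mm thick). The base covers the whole footprint; the four walls stand on the base, with the y-facing walls full-width and the x-facing walls fitting between their inner faces.

C is a four-legged stool. The seat is 285×258 mm, 40 mm thick, top at z = 398 mm. It stands on four square legs, each 28×28 mm in cross-section, from z = 0 to the seat underside, each flush with a corner of the seat.

The open box is on top of the table. Two stools sit around the table at the −y, −x sides.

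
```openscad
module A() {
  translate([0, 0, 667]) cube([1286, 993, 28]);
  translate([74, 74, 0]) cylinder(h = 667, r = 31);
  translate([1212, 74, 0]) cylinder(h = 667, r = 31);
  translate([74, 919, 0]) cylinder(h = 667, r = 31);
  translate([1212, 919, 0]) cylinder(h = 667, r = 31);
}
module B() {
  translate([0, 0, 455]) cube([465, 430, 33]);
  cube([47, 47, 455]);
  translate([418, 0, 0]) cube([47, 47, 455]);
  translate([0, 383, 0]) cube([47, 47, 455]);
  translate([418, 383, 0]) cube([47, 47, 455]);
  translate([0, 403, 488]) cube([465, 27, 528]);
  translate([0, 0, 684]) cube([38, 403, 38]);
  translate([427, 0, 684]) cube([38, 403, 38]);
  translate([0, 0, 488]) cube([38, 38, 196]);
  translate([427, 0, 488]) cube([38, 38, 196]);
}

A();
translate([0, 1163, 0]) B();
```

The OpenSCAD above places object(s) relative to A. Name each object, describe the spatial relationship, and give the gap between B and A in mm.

A is a table. B is a chair. The chair is on the floor beside the table on its +y side. The gap between the chair and the table is 170 mm.

The chair's nearest face is 170 mm from the table's +y face.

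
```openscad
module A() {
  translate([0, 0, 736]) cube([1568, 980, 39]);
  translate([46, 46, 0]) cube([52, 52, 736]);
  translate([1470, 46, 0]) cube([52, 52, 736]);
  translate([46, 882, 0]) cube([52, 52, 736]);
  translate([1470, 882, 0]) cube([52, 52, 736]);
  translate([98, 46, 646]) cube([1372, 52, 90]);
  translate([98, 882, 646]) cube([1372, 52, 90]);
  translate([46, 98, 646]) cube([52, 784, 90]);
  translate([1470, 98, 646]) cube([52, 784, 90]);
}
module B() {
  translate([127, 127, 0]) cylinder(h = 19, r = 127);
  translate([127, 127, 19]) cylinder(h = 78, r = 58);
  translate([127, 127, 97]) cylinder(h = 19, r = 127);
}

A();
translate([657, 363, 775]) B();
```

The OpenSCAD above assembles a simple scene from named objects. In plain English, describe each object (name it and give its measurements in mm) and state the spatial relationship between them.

A is a table: top 1568 mm (x) × 980 mm (y), 39 mm thick, upper face at z = 775 mm, on four 52×52 mm square legs, each inset 46 mm from the nearest pair of top edges, running from z = 0 to the bottom of the top. Four apron rails, 52 mm thick and 90 mm tall, run between adjacent legs with their top edges flush with the underside of the top and their outer faces flush with the legs' outer faces.

B is a spool: two coaxial disc flanges of radius 127 mm and thickness 19 mm, joined by a core cylinder of radius 58 mm and height 78 mm. The lower flange rests on z = 0 and the three cylinders share a vertical axis.

The spool is on top of the table, centred.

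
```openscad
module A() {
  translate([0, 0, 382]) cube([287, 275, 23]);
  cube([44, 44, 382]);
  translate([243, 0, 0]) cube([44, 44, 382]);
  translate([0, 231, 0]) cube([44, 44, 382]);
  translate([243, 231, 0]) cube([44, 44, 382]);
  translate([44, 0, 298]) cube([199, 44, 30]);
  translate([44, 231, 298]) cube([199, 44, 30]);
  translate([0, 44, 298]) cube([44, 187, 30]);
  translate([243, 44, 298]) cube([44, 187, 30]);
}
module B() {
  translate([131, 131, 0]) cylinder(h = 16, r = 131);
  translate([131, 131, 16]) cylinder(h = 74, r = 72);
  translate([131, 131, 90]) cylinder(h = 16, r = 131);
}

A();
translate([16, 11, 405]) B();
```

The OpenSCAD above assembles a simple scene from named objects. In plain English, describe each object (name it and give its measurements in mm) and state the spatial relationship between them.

A is a simple wooden stool: a rectangular seat 287 mm (x) by 275 mm (y), 23 mm thick, top face at z = 405 mm, on four square legs, each 44×44 mm in cross-section. The legs rest on z = 0, each flush with a corner of the seat. Four stretchers, 44 mm wide and 30 mm tall, connect adjacent legs with their undersides at z = 298 mm, each running between the inner faces of the legs it joins and aligned with the legs' outer faces on the other axis.

B is a spool: two coaxial disc flanges of radius 131 mm and thickness 16 mm, joined by a core cylinder of radius 72 mm and height 74 mm. The lower flange rests on z = 0 and the three cylinders share a vertical axis.

The spool is on top of the stool.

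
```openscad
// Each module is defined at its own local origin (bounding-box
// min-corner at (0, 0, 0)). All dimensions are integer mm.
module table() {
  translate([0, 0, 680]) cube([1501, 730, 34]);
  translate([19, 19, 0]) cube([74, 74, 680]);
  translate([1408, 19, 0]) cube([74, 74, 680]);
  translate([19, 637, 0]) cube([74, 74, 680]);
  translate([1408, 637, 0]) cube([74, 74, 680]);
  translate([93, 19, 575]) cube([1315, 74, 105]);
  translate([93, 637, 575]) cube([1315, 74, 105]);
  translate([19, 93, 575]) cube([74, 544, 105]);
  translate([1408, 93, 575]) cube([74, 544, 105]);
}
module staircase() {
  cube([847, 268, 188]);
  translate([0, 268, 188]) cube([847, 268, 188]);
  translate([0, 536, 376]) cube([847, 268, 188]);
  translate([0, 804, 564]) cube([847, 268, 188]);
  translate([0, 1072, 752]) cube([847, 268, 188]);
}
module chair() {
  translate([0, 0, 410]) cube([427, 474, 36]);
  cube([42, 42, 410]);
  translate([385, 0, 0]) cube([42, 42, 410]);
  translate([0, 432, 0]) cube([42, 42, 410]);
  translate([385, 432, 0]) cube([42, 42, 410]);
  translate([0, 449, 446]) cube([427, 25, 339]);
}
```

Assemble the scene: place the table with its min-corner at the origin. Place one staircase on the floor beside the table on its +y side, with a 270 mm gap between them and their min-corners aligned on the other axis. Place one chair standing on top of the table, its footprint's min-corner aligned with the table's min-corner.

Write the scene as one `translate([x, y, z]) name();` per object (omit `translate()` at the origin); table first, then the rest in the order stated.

table();
translate([0, 1000, 0]) staircase();
translate([0, 0, 714]) chair();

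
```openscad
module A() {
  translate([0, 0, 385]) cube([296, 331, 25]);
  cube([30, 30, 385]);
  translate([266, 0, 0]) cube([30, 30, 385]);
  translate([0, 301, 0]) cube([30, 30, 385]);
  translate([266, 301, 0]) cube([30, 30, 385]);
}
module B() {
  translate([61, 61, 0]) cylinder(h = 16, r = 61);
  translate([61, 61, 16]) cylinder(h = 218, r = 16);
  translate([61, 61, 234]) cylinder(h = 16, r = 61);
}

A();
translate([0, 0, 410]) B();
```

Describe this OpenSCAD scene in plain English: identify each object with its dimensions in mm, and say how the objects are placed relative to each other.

A is a simple wooden stool: a rectangular seat 296 mm (x) by 331 mm (y), 25 mm thick, top face at z = 410 mm, on four square legs, each 30×30 mm in cross-section. The legs rest on z = 0, each flush with a corner of the seat.

B is a spool: two coaxial disc flanges of radius 61 mm and thickness 16 mm, joined by a core cylinder of radius 16 mm and height 218 mm. The lower flange rests on z = 0 and the three cylinders share a vertical axis.

The spool is on top of the stool.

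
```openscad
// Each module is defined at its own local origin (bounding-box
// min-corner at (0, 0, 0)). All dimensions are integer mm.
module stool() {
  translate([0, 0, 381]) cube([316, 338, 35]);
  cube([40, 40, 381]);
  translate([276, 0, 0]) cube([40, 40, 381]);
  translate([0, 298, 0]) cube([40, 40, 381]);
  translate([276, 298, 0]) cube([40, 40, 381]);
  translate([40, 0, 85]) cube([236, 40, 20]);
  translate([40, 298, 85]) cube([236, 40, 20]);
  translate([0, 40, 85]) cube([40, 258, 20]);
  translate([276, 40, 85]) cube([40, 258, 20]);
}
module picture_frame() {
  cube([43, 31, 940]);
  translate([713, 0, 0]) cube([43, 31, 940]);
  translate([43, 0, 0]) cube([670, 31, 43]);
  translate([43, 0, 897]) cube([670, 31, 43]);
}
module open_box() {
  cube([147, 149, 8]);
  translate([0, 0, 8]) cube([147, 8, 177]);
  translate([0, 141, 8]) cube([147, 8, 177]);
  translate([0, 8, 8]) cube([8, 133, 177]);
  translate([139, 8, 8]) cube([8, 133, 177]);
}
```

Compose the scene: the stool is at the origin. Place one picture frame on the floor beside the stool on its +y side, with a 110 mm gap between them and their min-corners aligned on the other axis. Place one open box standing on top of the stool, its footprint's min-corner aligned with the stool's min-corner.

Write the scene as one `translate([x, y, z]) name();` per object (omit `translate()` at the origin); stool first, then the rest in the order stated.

stool();
translate([0, 448, 0]) picture_frame();
translate([0, 0, 416]) open_box();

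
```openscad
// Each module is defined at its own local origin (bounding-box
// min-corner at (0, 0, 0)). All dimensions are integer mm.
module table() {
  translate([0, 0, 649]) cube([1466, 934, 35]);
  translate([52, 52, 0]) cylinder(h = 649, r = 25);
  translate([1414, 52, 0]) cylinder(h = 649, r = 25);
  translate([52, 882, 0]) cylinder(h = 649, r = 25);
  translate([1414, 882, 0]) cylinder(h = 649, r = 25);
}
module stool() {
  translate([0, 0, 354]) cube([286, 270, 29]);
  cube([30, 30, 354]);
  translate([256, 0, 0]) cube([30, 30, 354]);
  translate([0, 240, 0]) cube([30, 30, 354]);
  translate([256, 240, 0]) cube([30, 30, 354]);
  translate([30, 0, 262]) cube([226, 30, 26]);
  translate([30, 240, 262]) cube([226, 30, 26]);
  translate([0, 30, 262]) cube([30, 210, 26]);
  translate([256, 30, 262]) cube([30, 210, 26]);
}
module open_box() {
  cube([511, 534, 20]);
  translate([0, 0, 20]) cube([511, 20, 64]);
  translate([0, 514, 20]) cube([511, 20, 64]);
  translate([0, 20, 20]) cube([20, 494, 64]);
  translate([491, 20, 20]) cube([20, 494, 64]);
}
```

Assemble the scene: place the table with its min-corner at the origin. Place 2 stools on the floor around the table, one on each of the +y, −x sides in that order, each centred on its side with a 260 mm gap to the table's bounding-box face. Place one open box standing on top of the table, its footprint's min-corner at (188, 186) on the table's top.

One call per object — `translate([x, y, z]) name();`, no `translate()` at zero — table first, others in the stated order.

table();
translate([590, 1194, 0]) stool();
translate([-546, 332, 0]) stool();
translate([188, 186, 684]) open_box();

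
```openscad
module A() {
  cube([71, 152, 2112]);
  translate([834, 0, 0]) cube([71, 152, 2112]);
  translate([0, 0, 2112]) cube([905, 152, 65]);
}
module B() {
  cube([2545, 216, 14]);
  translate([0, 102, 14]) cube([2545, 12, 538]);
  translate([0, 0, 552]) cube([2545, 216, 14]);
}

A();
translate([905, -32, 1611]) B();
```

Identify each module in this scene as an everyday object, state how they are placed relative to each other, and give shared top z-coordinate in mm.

Both tops at z = 2177 mm.

A is a door frame. B is an I-beam. The I-beam is beside the door frame with their tops flush at z = 2177. The shared top z-coordinate is 2177 mm.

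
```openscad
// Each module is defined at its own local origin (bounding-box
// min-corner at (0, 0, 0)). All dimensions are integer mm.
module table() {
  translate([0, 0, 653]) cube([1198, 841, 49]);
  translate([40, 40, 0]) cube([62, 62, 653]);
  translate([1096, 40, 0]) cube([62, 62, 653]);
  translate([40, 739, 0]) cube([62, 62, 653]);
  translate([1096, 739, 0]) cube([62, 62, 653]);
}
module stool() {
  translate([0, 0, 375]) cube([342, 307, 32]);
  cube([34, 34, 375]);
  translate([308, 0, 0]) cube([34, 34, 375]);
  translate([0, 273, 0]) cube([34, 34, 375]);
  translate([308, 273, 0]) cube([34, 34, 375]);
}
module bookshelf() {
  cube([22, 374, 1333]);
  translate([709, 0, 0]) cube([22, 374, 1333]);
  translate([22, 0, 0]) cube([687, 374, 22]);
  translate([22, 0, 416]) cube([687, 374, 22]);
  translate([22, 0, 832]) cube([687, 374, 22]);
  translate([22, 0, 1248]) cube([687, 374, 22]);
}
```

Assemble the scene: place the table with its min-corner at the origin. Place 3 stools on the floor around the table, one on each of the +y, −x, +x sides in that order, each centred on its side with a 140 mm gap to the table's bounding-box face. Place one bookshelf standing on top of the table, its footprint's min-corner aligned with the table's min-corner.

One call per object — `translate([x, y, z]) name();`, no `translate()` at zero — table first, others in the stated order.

table();
translate([428, 981, 0]) stool();
translate([-482, 267, 0]) stool();
translate([1338, 267, 0]) stool();
translate([0, 0, 702]) bookshelf();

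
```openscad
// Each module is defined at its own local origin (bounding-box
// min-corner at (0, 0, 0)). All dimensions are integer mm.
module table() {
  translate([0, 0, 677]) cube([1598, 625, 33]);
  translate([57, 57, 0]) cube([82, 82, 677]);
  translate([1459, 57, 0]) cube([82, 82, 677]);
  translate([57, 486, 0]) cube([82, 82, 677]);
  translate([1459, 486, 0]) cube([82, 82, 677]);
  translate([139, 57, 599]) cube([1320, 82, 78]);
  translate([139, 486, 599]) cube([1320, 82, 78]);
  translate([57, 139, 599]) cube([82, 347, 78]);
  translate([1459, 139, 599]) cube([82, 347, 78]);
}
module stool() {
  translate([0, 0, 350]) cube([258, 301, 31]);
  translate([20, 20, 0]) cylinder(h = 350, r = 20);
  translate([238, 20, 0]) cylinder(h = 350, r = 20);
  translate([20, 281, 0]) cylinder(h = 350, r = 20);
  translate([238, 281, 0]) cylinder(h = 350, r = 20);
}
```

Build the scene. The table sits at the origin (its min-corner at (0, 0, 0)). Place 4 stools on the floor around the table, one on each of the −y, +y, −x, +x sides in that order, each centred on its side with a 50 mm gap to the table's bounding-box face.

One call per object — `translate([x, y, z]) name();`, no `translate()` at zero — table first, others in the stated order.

table();
translate([670, -351, 0]) stool();
translate([670, 675, 0]) stool();
translate([-308, 162, 0]) stool();
translate([1648, 162, 0]) stool();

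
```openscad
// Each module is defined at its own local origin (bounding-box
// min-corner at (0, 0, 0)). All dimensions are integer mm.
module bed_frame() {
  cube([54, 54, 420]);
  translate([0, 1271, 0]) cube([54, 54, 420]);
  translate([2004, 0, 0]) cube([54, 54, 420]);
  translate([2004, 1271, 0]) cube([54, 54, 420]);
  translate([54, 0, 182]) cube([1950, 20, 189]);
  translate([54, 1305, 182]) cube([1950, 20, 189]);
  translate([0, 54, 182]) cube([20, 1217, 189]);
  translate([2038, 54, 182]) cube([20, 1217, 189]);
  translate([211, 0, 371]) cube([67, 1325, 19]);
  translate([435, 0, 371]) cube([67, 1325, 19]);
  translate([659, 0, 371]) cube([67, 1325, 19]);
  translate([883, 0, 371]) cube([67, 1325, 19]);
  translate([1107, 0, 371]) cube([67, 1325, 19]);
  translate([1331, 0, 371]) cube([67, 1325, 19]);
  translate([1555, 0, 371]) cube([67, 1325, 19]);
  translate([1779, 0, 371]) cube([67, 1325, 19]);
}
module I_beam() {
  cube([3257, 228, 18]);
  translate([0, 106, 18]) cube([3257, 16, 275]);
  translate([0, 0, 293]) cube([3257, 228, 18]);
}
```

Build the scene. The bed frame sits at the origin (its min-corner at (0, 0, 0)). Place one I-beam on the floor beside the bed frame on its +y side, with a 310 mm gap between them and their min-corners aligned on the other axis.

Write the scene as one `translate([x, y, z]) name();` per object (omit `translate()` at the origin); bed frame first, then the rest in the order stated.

bed_frame();
translate([0, 1635, 0]) I_beam();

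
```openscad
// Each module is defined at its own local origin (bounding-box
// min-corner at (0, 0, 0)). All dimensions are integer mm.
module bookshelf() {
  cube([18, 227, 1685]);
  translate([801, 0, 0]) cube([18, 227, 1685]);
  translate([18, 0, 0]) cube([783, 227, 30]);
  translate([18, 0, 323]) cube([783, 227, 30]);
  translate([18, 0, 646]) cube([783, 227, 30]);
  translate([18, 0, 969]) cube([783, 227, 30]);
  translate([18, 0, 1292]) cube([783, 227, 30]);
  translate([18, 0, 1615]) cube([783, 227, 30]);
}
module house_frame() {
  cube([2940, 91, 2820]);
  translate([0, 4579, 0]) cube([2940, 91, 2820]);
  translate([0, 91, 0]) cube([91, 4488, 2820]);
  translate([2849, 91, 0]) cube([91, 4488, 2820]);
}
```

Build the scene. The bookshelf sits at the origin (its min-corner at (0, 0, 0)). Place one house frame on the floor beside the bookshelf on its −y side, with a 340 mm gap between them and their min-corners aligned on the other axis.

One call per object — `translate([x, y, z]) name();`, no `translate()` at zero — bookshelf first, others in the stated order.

bookshelf();
translate([0, -5010, 0]) house_frame();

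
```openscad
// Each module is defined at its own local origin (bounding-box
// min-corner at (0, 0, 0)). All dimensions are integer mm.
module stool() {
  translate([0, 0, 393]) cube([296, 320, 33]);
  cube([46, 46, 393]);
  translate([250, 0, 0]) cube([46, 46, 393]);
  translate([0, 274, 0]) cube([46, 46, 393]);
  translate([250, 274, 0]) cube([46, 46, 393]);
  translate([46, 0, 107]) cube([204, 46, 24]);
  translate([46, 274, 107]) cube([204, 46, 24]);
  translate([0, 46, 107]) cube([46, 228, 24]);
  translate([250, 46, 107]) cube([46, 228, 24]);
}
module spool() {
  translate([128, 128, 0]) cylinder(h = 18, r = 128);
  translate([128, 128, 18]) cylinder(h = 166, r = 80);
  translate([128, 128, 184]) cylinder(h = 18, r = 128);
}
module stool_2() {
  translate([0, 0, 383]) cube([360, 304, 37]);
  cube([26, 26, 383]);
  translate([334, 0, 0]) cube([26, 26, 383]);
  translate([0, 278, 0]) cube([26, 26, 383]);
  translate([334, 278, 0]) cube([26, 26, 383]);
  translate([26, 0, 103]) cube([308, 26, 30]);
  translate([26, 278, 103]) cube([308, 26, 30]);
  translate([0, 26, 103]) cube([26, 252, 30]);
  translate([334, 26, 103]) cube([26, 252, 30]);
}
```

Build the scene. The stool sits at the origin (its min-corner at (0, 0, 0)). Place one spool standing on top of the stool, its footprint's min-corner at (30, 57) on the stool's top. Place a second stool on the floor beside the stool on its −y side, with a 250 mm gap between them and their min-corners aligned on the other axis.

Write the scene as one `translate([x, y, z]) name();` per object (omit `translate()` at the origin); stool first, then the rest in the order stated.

stool();
translate([30, 57, 426]) spool();
translate([0, -554, 0]) stool_2();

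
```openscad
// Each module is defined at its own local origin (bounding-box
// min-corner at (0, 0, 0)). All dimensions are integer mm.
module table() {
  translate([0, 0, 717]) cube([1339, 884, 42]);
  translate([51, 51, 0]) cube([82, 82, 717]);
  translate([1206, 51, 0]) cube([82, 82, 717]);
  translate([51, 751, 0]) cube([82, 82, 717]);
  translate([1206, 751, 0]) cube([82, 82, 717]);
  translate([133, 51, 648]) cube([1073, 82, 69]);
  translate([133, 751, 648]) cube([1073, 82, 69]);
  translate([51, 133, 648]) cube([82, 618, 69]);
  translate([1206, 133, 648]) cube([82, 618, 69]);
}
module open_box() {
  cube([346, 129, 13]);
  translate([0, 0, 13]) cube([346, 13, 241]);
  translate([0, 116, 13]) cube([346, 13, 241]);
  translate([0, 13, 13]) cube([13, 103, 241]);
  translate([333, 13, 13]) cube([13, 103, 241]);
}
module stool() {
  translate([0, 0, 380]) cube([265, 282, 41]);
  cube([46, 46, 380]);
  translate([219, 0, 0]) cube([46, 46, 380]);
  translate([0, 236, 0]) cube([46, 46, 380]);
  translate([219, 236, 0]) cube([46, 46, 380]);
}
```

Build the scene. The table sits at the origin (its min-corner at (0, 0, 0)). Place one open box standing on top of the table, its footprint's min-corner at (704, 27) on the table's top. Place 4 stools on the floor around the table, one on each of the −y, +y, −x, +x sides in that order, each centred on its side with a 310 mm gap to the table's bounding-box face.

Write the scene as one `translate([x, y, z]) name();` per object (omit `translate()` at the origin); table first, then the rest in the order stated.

table();
translate([704, 27, 759]) open_box();
translate([537, -592, 0]) stool();
translate([537, 1194, 0]) stool();
translate([-575, 301, 0]) stool();
translate([1649, 301, 0]) stool();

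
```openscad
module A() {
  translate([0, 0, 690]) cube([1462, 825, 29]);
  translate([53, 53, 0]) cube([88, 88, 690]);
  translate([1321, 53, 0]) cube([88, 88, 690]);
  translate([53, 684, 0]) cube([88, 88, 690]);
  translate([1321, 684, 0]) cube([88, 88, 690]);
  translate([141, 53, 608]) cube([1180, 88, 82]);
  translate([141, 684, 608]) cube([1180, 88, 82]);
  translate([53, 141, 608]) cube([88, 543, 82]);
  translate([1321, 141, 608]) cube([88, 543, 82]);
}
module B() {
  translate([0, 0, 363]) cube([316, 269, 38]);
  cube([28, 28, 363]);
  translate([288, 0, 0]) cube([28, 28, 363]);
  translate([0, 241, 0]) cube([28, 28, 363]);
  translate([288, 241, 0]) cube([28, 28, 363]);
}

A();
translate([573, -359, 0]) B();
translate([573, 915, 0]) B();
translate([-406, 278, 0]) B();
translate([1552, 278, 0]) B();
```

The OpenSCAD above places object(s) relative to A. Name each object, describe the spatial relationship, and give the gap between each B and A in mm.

Each stool's nearest face is 90 mm from the table's bounding box.

A is a table. B is a stool. Four stools sit around the table at the −y, +y, −x, +x sides. The gap between each stool and the table is 90 mm.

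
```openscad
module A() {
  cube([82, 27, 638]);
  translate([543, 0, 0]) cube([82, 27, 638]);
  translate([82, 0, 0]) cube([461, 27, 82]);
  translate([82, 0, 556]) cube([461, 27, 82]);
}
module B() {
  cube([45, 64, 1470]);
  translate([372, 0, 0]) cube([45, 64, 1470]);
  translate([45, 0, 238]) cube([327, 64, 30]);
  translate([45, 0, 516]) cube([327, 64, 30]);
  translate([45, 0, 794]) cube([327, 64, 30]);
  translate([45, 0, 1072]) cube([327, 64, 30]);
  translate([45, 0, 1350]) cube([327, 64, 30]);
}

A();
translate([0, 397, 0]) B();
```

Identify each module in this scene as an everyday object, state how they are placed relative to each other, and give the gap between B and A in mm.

The ladder's nearest face is 370 mm from the picture frame's +y face.

A is a picture frame. B is a ladder. The ladder is on the floor beside the picture frame on its +y side. The gap between the ladder and the picture frame is 370 mm.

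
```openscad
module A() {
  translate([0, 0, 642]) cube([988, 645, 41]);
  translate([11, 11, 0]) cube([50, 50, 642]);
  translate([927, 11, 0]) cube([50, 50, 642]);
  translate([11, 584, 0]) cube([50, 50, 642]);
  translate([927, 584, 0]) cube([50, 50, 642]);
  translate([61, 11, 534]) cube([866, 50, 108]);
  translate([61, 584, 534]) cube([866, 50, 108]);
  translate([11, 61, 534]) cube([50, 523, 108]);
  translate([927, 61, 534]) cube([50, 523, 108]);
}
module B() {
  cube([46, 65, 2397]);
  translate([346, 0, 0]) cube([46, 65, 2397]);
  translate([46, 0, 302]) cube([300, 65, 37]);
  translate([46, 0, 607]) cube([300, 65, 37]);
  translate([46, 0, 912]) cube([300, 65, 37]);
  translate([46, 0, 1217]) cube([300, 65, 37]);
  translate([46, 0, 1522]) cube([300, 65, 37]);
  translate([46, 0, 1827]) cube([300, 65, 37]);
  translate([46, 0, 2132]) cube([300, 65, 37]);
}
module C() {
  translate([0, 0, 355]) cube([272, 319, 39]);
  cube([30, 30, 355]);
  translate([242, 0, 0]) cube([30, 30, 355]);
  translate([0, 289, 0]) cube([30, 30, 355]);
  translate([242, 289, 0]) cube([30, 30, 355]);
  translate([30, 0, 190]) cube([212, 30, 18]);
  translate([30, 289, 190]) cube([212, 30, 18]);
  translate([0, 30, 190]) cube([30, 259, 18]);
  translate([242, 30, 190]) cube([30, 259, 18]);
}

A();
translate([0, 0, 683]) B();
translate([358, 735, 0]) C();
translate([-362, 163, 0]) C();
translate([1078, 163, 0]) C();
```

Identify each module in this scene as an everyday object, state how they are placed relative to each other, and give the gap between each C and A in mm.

A is a table. B is a ladder. C is a stool. The ladder is on top of the table. Three stools sit around the table at the +y, −x, +x sides. The gap between each stool and the table is 90 mm.

Each stool's nearest face is 90 mm from the table's bounding box.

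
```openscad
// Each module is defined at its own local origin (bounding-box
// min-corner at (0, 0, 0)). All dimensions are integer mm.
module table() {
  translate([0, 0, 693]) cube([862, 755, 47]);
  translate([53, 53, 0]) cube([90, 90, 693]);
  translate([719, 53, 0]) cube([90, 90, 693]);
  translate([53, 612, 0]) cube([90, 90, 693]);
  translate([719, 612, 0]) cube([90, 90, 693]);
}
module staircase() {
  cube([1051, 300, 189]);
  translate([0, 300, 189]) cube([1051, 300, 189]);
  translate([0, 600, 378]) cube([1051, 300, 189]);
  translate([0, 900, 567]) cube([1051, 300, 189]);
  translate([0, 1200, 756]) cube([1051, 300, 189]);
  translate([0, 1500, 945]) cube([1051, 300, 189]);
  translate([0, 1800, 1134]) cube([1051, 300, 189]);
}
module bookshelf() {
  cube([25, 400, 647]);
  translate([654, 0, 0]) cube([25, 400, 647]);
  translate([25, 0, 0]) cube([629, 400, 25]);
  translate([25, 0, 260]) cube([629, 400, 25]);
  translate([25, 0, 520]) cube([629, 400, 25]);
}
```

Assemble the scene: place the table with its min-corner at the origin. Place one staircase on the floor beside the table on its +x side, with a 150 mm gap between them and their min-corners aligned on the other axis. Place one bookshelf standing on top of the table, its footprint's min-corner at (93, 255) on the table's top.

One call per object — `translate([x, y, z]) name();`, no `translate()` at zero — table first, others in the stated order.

table();
translate([1012, 0, 0]) staircase();
translate([93, 255, 740]) bookshelf();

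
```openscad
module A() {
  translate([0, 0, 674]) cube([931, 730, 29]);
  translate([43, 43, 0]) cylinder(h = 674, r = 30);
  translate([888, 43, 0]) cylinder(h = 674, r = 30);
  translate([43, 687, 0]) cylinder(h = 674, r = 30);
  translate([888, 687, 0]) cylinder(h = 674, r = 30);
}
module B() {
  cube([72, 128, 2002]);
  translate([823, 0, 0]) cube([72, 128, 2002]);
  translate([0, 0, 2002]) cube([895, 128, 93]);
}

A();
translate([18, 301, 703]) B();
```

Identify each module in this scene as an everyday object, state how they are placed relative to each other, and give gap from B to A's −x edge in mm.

A is a table. B is a door frame. The door frame is on top of the table, centred. The gap from the door frame to the table's −x edge is 18 mm.

The door frame's min-x is at 18; the table's min-x is 0; gap = 18 mm.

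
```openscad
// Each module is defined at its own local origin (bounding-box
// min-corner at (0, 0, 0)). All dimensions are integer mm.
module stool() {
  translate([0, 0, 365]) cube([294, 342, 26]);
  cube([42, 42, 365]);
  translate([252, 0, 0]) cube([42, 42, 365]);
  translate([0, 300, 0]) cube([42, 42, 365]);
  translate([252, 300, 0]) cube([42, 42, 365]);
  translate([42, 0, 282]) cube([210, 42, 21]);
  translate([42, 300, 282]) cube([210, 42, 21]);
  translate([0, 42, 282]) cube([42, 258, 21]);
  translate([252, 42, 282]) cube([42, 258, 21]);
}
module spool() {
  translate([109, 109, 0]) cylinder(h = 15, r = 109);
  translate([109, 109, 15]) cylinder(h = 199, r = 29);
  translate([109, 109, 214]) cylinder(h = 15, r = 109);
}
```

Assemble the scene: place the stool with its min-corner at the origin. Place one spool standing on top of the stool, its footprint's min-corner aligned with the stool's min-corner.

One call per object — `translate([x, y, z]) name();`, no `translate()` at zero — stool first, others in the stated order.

stool();
translate([0, 0, 391]) spool();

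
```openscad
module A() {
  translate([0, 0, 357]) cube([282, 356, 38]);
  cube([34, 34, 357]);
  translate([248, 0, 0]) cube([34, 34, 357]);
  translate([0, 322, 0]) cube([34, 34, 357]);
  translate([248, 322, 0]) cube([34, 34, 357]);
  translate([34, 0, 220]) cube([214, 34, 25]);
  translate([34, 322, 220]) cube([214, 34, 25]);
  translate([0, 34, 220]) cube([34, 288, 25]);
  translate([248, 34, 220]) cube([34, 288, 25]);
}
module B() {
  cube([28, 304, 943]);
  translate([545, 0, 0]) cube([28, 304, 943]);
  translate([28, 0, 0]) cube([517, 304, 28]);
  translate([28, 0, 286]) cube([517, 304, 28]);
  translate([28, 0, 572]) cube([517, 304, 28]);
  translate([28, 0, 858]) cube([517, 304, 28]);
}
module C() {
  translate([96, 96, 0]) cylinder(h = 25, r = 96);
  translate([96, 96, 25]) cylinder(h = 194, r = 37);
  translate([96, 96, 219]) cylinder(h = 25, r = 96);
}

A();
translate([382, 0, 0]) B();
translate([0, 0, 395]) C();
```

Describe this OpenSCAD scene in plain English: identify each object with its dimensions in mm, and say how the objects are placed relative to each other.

A is a four-legged stool. The seat is a 282×356×38 mm slab whose top surface is at z = 395 mm; four square legs, each 34×34 mm in cross-section, run from the floor (z = 0) to the underside of the seat, each flush with a corner of the seat. Four stretchers, 34 mm wide and 25 mm tall, connect adjacent legs with their undersides at z = 220 mm, each running between the inner faces of the legs it joins and aligned with the legs' outer faces on the other axis.

B is a bookshelf 573 mm wide overall, 304 mm deep and 943 mm tall. The two sides are 28 mm thick vertical panels. 4 horizontal shelves of 28 mm thickness span between the inner faces of the sides; the lowest shelf sits on the floor and shelves are stacked with a clear vertical gap of 258 mm between each pair.

C is a spool: two coaxial disc flanges of radius 96 mm and thickness 25 mm, joined by a core cylinder of radius 37 mm and height 194 mm. The lower flange rests on z = 0 and the three cylinders share a vertical axis.

The bookshelf is on the floor beside the stool on its +x side. The spool is on top of the stool.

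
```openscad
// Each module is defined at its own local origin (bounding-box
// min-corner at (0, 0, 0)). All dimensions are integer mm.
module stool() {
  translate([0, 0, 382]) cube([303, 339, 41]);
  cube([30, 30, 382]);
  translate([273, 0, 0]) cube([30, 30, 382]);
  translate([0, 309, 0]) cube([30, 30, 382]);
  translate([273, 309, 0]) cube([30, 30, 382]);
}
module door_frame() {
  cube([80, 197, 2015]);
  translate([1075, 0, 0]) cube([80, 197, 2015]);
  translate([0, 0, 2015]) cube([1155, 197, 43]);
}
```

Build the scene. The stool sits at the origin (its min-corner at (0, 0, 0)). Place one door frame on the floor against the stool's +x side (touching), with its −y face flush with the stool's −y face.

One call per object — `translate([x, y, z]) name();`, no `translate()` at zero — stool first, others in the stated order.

stool();
translate([303, 0, 0]) door_frame();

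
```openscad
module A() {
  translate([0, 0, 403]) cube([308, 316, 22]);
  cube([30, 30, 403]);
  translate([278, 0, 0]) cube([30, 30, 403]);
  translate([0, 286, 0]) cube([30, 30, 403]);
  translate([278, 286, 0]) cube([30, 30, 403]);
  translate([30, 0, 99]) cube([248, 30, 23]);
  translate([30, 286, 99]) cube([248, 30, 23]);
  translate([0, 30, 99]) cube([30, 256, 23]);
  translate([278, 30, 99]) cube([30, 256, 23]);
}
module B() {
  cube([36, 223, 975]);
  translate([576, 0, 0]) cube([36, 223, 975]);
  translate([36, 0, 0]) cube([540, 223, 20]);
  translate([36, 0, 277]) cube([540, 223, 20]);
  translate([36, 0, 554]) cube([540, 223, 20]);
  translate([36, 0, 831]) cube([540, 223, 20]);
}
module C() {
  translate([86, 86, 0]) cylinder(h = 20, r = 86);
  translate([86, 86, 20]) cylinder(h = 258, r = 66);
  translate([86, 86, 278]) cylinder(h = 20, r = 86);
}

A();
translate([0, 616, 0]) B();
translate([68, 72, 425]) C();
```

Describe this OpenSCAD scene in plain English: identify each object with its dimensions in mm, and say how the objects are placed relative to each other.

A is a four-legged stool. The seat is a 308×316×22 mm slab whose top surface is at z = 425 mm; four square legs, each 30×30 mm in cross-section, run from the floor (z = 0) to the underside of the seat, each flush with a corner of the seat. Four stretchers, 30 mm wide and 23 mm tall, connect adjacent legs with their undersides at z = 99 mm, each running between the inner faces of the legs it joins and aligned with the legs' outer faces on the other axis.

B is a bookshelf 612 mm wide overall, 223 mm deep and 975 mm tall. The two sides are 36 mm thick vertical panels. 4 horizontal shelves of 20 mm thickness span between the inner faces of the sides; the lowest shelf sits on the floor and shelves are stacked with a clear vertical gap of 257 mm between each pair.

C is a spool: two coaxial disc flanges of radius 86 mm and thickness 20 mm, joined by a core cylinder of radius 66 mm and height 258 mm. The lower flange rests on z = 0 and the three cylinders share a vertical axis.

The bookshelf is on the floor beside the stool on its +y side. The spool is on top of the stool, centred.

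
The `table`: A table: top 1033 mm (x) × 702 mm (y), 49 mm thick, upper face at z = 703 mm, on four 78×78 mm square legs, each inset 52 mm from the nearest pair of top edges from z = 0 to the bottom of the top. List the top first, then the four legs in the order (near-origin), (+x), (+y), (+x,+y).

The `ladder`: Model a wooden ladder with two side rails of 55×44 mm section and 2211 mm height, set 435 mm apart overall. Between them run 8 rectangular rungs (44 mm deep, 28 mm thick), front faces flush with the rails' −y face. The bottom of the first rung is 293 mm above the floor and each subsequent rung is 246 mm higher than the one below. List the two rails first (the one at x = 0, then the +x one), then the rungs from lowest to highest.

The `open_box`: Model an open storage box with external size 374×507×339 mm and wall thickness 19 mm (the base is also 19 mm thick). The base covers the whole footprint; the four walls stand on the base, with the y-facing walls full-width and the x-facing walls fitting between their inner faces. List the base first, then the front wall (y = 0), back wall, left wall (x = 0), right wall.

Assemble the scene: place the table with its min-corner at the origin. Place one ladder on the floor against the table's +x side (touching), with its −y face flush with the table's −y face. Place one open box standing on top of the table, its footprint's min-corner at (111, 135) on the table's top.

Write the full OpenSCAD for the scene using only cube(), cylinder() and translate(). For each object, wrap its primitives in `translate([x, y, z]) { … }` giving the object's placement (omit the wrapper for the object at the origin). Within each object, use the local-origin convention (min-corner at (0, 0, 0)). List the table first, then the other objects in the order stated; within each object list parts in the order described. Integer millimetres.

translate([0, 0, 654]) cube([1033, 702, 49]);
translate([52, 52, 0]) cube([78, 78, 654]);
translate([903, 52, 0]) cube([78, 78, 654]);
translate([52, 572, 0]) cube([78, 78, 654]);
translate([903, 572, 0]) cube([78, 78, 654]);
translate([1033, 0, 0]) {
  cube([55, 44, 2211]);
  translate([380, 0, 0]) cube([55, 44, 2211]);
  translate([55, 0, 293]) cube([325, 44, 28]);
  translate([55, 0, 539]) cube([325, 44, 28]);
  translate([55, 0, 785]) cube([325, 44, 28]);
  translate([55, 0, 1031]) cube([325, 44, 28]);
  translate([55, 0, 1277]) cube([325, 44, 28]);
  translate([55, 0, 1523]) cube([325, 44, 28]);
  translate([55, 0, 1769]) cube([325, 44, 28]);
  translate([55, 0, 2015]) cube([325, 44, 28]);
}
translate([111, 135, 703]) {
  cube([374, 507, 19]);
  translate([0, 0, 19]) cube([374, 19, 320]);
  translate([0, 488, 19]) cube([374, 19, 320]);
  translate([0, 19, 19]) cube([19, 469, 320]);
  translate([355, 19, 19]) cube([19, 469, 320]);
}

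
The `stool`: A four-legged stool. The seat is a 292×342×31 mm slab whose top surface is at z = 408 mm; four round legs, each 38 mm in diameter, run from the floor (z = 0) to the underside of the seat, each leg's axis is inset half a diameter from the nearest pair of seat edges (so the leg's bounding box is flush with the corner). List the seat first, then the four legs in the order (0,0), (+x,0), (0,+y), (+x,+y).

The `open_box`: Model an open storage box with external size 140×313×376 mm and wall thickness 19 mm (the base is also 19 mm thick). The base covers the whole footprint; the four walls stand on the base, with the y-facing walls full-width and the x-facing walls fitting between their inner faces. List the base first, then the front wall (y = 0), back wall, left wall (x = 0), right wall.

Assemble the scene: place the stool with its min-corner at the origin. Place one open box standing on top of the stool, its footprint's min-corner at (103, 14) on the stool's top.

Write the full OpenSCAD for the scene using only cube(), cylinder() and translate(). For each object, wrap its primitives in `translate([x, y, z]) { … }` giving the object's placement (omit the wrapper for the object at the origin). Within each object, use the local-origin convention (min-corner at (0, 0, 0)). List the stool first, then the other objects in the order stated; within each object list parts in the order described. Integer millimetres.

translate([0, 0, 377]) cube([292, 342, 31]);
translate([19, 19, 0]) cylinder(h = 377, r = 19);
translate([273, 19, 0]) cylinder(h = 377, r = 19);
translate([19, 323, 0]) cylinder(h = 377, r = 19);
translate([273, 323, 0]) cylinder(h = 377, r = 19);
translate([103, 14, 408]) {
  cube([140, 313, 19]);
  translate([0, 0, 19]) cube([140, 19, 357]);
  translate([0, 294, 19]) cube([140, 19, 357]);
  translate([0, 19, 19]) cube([19, 275, 357]);
  translate([121, 19, 19]) cube([19, 275, 357]);
}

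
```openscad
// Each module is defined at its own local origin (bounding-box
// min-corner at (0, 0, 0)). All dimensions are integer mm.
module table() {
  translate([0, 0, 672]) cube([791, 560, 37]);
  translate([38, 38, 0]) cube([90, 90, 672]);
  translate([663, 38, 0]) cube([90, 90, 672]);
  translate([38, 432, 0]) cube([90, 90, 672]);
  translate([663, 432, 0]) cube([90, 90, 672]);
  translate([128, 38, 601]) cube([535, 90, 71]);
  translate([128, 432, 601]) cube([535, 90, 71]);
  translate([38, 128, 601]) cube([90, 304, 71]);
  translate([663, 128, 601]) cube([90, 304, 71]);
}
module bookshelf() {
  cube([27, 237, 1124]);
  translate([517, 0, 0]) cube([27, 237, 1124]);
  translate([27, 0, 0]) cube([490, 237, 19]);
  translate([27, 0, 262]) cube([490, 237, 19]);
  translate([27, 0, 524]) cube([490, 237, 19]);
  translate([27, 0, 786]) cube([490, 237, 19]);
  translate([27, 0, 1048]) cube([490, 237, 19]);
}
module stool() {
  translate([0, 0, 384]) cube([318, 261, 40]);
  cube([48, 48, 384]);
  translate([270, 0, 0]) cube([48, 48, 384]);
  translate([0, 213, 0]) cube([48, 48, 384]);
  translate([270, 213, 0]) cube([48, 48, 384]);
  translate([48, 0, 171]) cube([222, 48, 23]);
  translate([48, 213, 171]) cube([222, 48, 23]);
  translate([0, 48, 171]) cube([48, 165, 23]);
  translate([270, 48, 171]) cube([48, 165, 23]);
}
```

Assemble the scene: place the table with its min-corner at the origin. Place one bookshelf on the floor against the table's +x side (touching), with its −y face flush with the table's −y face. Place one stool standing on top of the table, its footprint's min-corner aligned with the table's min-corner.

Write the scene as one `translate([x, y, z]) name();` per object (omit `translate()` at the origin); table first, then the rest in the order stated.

table();
translate([791, 0, 0]) bookshelf();
translate([0, 0, 709]) stool();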